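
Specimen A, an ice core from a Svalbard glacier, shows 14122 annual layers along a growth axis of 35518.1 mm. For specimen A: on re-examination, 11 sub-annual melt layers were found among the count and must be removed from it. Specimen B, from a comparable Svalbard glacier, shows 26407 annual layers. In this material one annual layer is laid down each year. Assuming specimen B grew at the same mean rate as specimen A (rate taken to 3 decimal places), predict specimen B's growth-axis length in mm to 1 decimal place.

Specimen A: after corrections the count is 14122 − 11 = 14111 annual layers.
A: Mean rate = 35518.1 mm / 14111 years ≈ 2.517 mm/year.
Length of B = 2.517 × 26407 = 66466.4 mm.

66466.4 mm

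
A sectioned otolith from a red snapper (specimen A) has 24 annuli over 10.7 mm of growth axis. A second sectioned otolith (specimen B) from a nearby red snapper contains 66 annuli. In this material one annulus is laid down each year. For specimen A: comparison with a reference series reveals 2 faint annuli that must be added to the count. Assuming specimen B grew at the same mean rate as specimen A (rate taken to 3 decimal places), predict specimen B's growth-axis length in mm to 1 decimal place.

27.2 mm

Specimen A: after corrections the count is 24 + 2 = 26 annuli.
A: Extension rate ≈ 10.7 / 26 = 0.412 mm/yr.
B's length ≈ 0.412 × 66 = 27.2 mm.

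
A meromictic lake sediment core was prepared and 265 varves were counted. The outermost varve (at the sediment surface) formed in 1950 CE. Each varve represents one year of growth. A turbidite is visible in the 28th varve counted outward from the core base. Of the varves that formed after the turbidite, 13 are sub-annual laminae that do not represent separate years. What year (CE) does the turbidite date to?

1726 CE

265 − 28 = 237 varves lie beyond the turbidite toward the sediment surface.
Excluding 13 false varves: 237 − 13 = 224.
The varve at the sediment surface is 1950 CE, so the turbidite dates to 1950 − 224 = 1726 CE.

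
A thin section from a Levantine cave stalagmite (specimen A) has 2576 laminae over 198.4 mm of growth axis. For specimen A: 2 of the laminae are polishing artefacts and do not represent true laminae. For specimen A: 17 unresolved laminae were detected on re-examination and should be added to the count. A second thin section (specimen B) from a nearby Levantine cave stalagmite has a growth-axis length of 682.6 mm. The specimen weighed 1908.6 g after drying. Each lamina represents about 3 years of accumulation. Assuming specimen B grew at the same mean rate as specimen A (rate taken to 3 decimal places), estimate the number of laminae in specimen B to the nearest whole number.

8751 laminae

Specimen A: correcting the raw count gives 2576 − 2 + 17 = 2591 true laminae.
Specimen A: 2591 laminae at 3 years each span 2591 × 3 = 7773 years.
A: 198.4 mm over 7773 years gives 198.4 / 7773 ≈ 0.026 mm/year.
Specimen B: 682.6 mm / 0.026 mm per year = 26253.85 years; at 3 years per lamina that is 26253.85 / 3 ≈ 8751 laminae.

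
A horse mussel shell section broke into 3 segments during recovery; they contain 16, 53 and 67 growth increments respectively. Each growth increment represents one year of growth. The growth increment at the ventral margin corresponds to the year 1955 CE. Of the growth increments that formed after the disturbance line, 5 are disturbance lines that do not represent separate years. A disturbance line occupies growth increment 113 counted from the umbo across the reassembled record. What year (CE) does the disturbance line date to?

Total growth increments = 16 + 53 + 67 = 136.
Between growth increment 113 and the ventral margin there are 136 − 113 = 23 growth increments.
Removing the 5 false growth increments leaves 23 − 5 = 18 true growth increments beyond the disturbance line.
Counting back 18 years from 1955 CE places the disturbance line in 1955 − 18 = 1937 CE.

1937 CE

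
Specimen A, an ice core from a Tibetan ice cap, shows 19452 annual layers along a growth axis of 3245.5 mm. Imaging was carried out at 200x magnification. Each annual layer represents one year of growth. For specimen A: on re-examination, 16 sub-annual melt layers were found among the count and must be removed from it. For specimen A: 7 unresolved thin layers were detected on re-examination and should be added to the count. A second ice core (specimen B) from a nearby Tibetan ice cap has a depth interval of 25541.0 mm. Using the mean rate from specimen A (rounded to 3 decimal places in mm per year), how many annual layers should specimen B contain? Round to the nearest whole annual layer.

152940 annual layers

Specimen A: correcting the raw count gives 19452 − 16 + 7 = 19443 true annual layers.
A: Extension rate ≈ 3245.5 / 19443 = 0.167 mm/year.
For B, 25541.0 / 0.167 = 152940.12 years ≈ 152940 annual layers.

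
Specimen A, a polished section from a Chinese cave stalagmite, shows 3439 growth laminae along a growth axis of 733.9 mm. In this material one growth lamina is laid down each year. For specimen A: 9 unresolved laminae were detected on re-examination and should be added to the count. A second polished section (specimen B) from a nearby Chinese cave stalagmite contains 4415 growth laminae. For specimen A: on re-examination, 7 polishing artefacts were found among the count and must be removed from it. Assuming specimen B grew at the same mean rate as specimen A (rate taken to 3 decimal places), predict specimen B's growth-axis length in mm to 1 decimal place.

Specimen A: true growth lamina count = 3439 − 7 + 9 = 3441.
A: 733.9 mm over 3441 years gives 733.9 / 3441 ≈ 0.213 mm per year.
B's length ≈ 0.213 × 4415 = 940.4 mm.

940.4 mm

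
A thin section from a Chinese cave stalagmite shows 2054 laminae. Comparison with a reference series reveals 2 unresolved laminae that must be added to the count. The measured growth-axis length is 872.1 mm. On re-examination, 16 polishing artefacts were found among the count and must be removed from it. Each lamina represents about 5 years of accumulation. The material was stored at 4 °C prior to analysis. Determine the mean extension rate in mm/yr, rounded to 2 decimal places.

0.09 mm/yr

True lamina count = 2054 − 16 + 2 = 2040.
At 5 years per lamina, 2040 × 5 = 10200 years.
872.1 mm over 10200 years gives 872.1 / 10200 ≈ 0.09 mm/yr.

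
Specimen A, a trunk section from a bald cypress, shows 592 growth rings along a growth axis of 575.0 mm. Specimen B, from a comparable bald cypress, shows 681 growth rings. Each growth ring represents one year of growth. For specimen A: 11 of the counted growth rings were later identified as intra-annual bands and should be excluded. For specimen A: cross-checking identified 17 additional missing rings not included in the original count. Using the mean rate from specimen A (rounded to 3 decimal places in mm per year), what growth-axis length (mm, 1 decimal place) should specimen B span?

655.1 mm

Specimen A: correcting the raw count gives 592 − 11 + 17 = 598 true growth rings.
A: Mean rate = 575.0 mm / 598 years ≈ 0.962 mm/yr.
For B, 0.962 mm/year × 681 years = 655.1 mm.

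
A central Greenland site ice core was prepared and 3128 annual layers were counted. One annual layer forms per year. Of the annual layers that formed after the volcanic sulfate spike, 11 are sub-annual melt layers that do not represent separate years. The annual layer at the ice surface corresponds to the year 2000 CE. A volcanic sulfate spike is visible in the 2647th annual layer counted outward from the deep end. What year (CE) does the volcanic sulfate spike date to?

1530 CE

The volcanic sulfate spike sits at annual layer 2647 from the deep end, so 3128 − 2647 = 481 annual layers formed after it.
Removing the 11 false annual layers leaves 481 − 11 = 470 true annual layers beyond the volcanic sulfate spike.
Counting back 470 years from 2000 CE places the volcanic sulfate spike in 2000 − 470 = 1530 CE.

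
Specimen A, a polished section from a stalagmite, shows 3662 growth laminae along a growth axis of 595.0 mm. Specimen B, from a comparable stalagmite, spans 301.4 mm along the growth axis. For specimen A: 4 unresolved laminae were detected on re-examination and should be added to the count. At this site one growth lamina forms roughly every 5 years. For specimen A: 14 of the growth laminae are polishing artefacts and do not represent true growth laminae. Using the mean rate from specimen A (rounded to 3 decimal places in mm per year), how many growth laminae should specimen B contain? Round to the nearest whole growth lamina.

Specimen A: adjusted count: 3662 − 14 + 4 = 3652 growth laminae.
Specimen A: at 5 years per growth lamina, 3652 × 5 = 18260 years.
A: Mean rate = 595.0 mm / 18260 years ≈ 0.033 mm/year.
B spans 301.4 / 0.033 = 9133.33 years; at 5 years per growth lamina that is 9133.33 / 5 ≈ 1827 growth laminae.

1827 growth laminae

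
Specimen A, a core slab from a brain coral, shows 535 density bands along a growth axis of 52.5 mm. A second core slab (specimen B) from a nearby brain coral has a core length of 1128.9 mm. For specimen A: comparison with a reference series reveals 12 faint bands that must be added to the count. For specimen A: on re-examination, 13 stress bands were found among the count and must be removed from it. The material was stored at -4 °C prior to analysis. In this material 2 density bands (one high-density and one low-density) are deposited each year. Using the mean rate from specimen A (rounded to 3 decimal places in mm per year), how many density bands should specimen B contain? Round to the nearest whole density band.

11461 density bands

Specimen A: correcting the raw count gives 535 − 13 + 12 = 534 true density bands.
Specimen A: with 2 density bands per year, 534 / 2 = 267 years.
A: Extension rate ≈ 52.5 / 267 = 0.197 mm/yr.
Specimen B: 1128.9 mm / 0.197 mm per year = 5730.46 years; at 2 density bands per year that is 5730.46 × 2 ≈ 11461 density bands.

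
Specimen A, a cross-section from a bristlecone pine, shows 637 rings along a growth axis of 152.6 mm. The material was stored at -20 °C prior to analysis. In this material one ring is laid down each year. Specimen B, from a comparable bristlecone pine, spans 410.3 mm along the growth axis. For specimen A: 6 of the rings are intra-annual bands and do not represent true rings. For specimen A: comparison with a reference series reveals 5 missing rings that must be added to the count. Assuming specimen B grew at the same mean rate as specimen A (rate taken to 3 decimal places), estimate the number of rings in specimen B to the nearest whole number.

1710 rings

Specimen A: adjusted count: 637 − 6 + 5 = 636 rings.
A: 152.6 mm over 636 years gives 152.6 / 636 ≈ 0.240 mm/yr.
B spans 410.3 / 0.240 = 1709.58 years ≈ 1710 rings.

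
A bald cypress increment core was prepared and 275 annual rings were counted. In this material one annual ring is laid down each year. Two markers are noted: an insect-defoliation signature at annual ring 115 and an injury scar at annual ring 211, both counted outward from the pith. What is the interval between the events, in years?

211 − 115 = 96 annual rings lie between the two events.
That is 96 years at one annual ring per year.

96 years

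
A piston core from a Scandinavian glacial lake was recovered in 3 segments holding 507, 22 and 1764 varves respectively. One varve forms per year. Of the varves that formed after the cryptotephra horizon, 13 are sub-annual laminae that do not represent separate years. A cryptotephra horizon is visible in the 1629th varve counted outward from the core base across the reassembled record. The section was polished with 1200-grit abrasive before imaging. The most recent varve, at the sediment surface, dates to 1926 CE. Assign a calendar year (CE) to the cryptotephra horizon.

Total varves = 507 + 22 + 1764 = 2293.
The cryptotephra horizon sits at varve 1629 from the core base, so 2293 − 1629 = 664 varves formed after it.
664 − 13 false = 651 true varves after the cryptotephra horizon.
The varve at the sediment surface is 1926 CE, so the cryptotephra horizon dates to 1926 − 651 = 1275 CE.

1275 CE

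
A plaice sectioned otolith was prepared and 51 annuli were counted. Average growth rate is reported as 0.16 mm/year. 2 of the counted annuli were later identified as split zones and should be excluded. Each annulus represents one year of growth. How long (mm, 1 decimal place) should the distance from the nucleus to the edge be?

After corrections the count is 51 − 2 = 49 annuli.
Length ≈ 0.16 × 49 = 7.8 mm.

7.8 mm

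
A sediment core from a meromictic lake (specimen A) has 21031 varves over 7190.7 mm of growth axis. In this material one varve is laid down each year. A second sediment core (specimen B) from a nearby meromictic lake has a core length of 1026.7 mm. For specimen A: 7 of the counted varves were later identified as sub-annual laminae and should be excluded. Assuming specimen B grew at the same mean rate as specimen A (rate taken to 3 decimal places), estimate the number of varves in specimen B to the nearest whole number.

3002 varves

Specimen A: adjusted count: 21031 − 7 = 21024 varves.
A: Mean rate = 7190.7 mm / 21024 years ≈ 0.342 mm per year.
For B, 1026.7 / 0.342 = 3002.05 years ≈ 3002 varves.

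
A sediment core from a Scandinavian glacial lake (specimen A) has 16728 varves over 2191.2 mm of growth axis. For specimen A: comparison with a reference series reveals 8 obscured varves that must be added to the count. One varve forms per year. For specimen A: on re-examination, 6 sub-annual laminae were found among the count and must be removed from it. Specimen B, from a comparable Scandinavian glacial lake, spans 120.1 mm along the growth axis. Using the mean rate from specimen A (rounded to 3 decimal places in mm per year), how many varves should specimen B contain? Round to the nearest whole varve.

Specimen A: adjusted count: 16728 − 6 + 8 = 16730 varves.
A: Mean rate = 2191.2 mm / 16730 years ≈ 0.131 mm per year.
For B, 120.1 / 0.131 = 916.79 years ≈ 917 varves.

917 varves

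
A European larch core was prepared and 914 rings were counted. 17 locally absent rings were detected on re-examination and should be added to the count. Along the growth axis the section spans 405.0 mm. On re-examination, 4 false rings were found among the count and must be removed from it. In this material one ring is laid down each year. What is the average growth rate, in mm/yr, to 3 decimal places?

True ring count = 914 − 4 + 17 = 927.
Mean rate = 405.0 mm / 927 years ≈ 0.437 mm/yr.

0.437 mm/yr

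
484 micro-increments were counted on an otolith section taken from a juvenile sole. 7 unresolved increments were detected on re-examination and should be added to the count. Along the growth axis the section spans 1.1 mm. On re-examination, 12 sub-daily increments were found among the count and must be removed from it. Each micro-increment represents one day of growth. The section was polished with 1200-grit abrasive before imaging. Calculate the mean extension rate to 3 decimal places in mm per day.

0.002 mm per day

After corrections the count is 484 − 12 + 7 = 479 micro-increments.
Extension rate ≈ 1.1 / 479 = 0.002 mm per day.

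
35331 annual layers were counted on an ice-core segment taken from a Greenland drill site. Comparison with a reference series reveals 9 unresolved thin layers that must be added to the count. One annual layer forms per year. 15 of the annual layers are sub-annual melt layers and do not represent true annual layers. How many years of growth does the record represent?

35325 years

Correcting the raw count gives 35331 − 15 + 9 = 35325 true annual layers.
At one annual layer per year, that is 35325 years.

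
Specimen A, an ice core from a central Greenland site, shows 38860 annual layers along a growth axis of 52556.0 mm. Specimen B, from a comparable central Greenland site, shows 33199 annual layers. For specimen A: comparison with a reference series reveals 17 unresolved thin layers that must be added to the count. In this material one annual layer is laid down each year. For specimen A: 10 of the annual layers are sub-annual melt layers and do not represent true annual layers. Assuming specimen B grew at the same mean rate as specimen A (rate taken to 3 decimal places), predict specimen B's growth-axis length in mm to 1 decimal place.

44885.0 mm

Specimen A: true annual layer count = 38860 − 10 + 17 = 38867.
A: 52556.0 mm over 38867 years gives 52556.0 / 38867 ≈ 1.352 mm per year.
Length of B = 1.352 × 33199 = 44885.0 mm.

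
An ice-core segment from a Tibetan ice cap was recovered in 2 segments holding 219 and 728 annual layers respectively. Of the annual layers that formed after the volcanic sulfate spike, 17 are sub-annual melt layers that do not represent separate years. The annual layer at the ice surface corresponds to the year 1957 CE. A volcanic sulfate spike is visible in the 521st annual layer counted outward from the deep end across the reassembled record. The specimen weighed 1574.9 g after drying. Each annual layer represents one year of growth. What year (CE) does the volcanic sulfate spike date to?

1548 CE

Total annual layers = 219 + 728 = 947.
Between annual layer 521 and the ice surface there are 947 − 521 = 426 annual layers.
426 − 17 false = 409 true annual layers after the volcanic sulfate spike.
1957 − 409 = 1548 CE.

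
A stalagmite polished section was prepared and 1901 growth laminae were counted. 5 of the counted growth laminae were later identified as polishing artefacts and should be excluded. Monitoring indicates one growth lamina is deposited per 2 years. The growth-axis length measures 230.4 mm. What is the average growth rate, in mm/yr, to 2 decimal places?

0.06 mm/yr

Correcting the raw count gives 1901 − 5 = 1896 true growth laminae.
At 2 years per growth lamina, 1896 × 2 = 3792 years.
Extension rate ≈ 230.4 / 3792 = 0.06 mm/yr.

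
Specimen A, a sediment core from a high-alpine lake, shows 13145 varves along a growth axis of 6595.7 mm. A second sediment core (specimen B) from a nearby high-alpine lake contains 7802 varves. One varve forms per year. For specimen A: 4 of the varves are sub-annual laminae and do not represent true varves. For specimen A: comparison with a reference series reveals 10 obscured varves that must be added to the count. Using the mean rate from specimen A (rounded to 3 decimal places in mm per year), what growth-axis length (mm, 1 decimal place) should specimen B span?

3916.6 mm

Specimen A: correcting the raw count gives 13145 − 4 + 10 = 13151 true varves.
A: Extension rate ≈ 6595.7 / 13151 = 0.502 mm/yr.
Length of B = 0.502 × 7802 = 3916.6 mm.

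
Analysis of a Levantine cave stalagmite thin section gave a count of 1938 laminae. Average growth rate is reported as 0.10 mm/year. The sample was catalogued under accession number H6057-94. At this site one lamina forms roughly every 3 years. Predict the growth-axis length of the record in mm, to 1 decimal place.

1938 laminae at 3 years each span 1938 × 3 = 5814 years.
5814 years at 0.10 mm/year gives 0.10 × 5814 = 581.4 mm.

581.4 mm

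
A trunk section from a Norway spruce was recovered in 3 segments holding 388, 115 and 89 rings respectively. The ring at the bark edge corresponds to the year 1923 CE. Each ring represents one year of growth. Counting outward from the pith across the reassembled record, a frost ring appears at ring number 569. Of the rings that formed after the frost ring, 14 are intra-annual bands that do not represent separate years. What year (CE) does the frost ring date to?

Total rings = 388 + 115 + 89 = 592.
The frost ring sits at ring 569 from the pith, so 592 − 569 = 23 rings formed after it.
Removing the 14 false rings leaves 23 − 14 = 9 true rings beyond the frost ring.
Counting back 9 years from 1923 CE places the frost ring in 1923 − 9 = 1914 CE.

1914 CE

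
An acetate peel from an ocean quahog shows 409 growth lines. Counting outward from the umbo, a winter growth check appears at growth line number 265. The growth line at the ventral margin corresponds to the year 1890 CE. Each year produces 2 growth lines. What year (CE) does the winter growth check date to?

1818 CE

409 − 265 = 144 growth lines lie beyond the winter growth check toward the ventral margin.
With 2 growth lines per year, 144 / 2 = 72 years.
Counting back 72 years from 1890 CE places the winter growth check in 1890 − 72 = 1818 CE.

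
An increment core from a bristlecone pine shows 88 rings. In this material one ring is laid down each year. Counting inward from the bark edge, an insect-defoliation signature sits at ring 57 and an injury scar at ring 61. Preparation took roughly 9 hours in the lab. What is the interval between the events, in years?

The two markers are separated by 61 − 57 = 4 rings.
At one ring per year, 4 years elapsed between them.

4 years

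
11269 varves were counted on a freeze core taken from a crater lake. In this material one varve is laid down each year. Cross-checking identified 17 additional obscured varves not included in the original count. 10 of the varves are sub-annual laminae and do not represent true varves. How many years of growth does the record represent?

Adjusted count: 11269 − 10 + 17 = 11276 varves.
One varve per year makes the duration 11276 years.

11276 years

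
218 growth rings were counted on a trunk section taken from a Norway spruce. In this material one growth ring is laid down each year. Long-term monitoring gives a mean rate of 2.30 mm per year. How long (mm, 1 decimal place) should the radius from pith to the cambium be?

The record spans 218 years at 2.30 mm per year.
218 years at 2.30 mm/year gives 2.30 × 218 = 501.4 mm.

501.4 mm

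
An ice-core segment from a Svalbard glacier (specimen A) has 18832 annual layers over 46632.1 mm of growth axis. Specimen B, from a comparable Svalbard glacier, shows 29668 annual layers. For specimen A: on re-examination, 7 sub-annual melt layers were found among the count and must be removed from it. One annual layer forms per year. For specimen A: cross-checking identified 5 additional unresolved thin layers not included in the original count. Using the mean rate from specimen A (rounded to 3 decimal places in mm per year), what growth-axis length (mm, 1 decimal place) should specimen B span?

Specimen A: correcting the raw count gives 18832 − 7 + 5 = 18830 true annual layers.
A: Mean rate = 46632.1 mm / 18830 years ≈ 2.476 mm/yr.
B's length ≈ 2.476 × 29668 = 73458.0 mm.

73458.0 mm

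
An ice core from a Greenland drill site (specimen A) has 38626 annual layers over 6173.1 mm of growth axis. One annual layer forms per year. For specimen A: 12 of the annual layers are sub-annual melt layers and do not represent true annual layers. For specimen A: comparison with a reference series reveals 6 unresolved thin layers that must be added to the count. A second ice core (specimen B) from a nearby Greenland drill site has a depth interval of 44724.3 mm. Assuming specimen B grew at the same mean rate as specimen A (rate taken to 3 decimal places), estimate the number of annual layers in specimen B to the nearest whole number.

279527 annual layers

Specimen A: correcting the raw count gives 38626 − 12 + 6 = 38620 true annual layers.
A: Extension rate ≈ 6173.1 / 38620 = 0.160 mm per year.
For B, 44724.3 / 0.160 = 279526.88 years ≈ 279527 annual layers.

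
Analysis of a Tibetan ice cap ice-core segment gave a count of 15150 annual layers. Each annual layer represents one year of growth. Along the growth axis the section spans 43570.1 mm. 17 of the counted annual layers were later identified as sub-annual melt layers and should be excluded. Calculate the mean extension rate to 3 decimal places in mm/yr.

After corrections the count is 15150 − 17 = 15133 annual layers.
Extension rate ≈ 43570.1 / 15133 = 2.879 mm/yr.

2.879 mm/yr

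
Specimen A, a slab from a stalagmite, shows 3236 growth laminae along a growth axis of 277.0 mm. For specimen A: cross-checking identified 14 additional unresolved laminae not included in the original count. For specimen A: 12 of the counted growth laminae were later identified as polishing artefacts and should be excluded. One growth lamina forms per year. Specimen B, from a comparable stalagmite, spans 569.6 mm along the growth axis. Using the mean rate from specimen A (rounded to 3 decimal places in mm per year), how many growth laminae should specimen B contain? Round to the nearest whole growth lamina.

Specimen A: true growth lamina count = 3236 − 12 + 14 = 3238.
A: 277.0 mm over 3238 years gives 277.0 / 3238 ≈ 0.086 mm per year.
Specimen B: 569.6 mm / 0.086 mm per year = 6623.26 years ≈ 6623 growth laminae.

6623 growth laminae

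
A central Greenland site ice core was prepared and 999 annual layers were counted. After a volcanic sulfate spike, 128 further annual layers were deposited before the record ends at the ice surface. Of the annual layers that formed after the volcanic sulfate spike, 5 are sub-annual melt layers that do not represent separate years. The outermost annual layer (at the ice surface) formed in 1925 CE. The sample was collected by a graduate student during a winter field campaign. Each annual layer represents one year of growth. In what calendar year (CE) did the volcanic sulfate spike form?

128 annual layers formed after the volcanic sulfate spike.
Removing the 5 false annual layers leaves 128 − 5 = 123 true annual layers beyond the volcanic sulfate spike.
1925 − 123 = 1802 CE.

1802 CE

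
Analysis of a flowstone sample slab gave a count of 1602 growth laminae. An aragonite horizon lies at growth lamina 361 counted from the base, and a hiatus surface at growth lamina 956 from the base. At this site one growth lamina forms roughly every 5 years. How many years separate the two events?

The two markers are separated by 956 − 361 = 595 growth laminae.
595 growth laminae at 5 years each span 595 × 5 = 2975 years.

2975 yr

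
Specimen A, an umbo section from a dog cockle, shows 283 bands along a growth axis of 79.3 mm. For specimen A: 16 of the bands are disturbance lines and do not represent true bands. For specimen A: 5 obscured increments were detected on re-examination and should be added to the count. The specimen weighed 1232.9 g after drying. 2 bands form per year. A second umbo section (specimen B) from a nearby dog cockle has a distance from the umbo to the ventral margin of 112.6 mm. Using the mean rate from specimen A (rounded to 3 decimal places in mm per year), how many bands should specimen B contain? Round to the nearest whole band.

Specimen A: true band count = 283 − 16 + 5 = 272.
Specimen A: 272 bands at 2 per year is 272 / 2 = 136 years.
A: Extension rate ≈ 79.3 / 136 = 0.583 mm/yr.
B spans 112.6 / 0.583 = 193.14 years; at 2 bands per year that is 193.14 × 2 ≈ 386 bands.

386 bands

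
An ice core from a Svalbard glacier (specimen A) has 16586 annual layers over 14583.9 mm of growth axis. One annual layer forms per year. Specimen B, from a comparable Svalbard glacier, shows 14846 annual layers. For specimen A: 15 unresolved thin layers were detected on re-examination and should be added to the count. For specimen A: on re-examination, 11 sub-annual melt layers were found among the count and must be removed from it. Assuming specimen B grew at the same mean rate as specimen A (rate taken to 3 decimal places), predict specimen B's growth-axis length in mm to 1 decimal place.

13049.6 mm

Specimen A: after corrections the count is 16586 − 11 + 15 = 16590 annual layers.
A: 14583.9 mm over 16590 years gives 14583.9 / 16590 ≈ 0.879 mm/year.
Length of B = 0.879 × 14846 = 13049.6 mm.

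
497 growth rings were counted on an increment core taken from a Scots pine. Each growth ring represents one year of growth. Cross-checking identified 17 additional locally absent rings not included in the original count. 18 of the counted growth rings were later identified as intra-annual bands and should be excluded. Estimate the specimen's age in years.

Correcting the raw count gives 497 − 18 + 17 = 496 true growth rings.
At one growth ring per year, that is 496 years.

496 years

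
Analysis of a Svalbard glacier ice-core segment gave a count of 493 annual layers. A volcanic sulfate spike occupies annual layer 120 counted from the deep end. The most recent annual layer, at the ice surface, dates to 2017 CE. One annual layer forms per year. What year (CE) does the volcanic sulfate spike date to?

Between annual layer 120 and the ice surface there are 493 − 120 = 373 annual layers.
Counting back 373 years from 2017 CE places the volcanic sulfate spike in 2017 − 373 = 1644 CE.

1644 CE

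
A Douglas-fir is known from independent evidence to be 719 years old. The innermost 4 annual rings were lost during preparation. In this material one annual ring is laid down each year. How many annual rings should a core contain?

715 annual rings

One annual ring per year gives 719 annual rings over 719 years.
719 − 4 missed = 715 annual rings expected in the prepared section.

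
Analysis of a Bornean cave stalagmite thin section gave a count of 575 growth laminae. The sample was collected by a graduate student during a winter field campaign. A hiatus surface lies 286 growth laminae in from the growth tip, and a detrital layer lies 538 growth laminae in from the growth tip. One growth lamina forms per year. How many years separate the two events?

Separation: 538 − 286 = 252 growth laminae.
One growth lamina per year makes the interval 252 years.

252 years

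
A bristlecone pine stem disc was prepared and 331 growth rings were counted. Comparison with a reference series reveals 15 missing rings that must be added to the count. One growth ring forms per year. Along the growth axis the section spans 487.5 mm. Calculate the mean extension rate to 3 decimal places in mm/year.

True growth ring count = 331 + 15 = 346.
Extension rate ≈ 487.5 / 346 = 1.409 mm/year.

1.409 mm/year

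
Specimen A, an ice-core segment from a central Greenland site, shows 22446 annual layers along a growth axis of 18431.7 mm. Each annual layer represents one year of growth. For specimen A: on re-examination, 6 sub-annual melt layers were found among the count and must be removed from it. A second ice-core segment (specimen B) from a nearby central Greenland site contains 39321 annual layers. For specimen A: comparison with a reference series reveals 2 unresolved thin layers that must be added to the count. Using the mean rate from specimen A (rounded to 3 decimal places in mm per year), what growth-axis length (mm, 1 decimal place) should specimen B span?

32282.5 mm

Specimen A: correcting the raw count gives 22446 − 6 + 2 = 22442 true annual layers.
A: Extension rate ≈ 18431.7 / 22442 = 0.821 mm/year.
For B, 0.821 mm/year × 39321 years = 32282.5 mm.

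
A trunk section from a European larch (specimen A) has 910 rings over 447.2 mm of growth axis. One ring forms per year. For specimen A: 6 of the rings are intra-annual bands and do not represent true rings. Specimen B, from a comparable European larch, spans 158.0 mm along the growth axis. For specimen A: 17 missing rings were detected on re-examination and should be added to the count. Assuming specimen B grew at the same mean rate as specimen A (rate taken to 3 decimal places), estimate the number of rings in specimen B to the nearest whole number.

Specimen A: true ring count = 910 − 6 + 17 = 921.
A: 447.2 mm over 921 years gives 447.2 / 921 ≈ 0.486 mm/year.
For B, 158.0 / 0.486 = 325.10 years ≈ 325 rings.

325 rings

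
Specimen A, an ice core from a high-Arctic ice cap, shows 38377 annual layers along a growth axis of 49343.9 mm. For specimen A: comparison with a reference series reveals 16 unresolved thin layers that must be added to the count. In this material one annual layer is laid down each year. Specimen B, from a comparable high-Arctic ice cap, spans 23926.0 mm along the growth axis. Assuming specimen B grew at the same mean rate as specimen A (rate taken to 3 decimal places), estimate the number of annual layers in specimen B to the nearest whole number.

Specimen A: correcting the raw count gives 38377 + 16 = 38393 true annual layers.
A: Mean rate = 49343.9 mm / 38393 years ≈ 1.285 mm/yr.
Specimen B: 23926.0 mm / 1.285 mm per year = 18619.46 years ≈ 18619 annual layers.

18619 annual layers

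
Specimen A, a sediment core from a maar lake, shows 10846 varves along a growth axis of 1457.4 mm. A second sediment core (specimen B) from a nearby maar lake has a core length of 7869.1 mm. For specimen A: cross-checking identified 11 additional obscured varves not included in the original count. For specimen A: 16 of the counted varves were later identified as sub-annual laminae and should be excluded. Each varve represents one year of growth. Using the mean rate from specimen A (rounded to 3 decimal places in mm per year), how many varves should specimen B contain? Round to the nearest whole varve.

Specimen A: correcting the raw count gives 10846 − 16 + 11 = 10841 true varves.
A: Extension rate ≈ 1457.4 / 10841 = 0.134 mm/year.
Specimen B: 7869.1 mm / 0.134 mm per year = 58724.63 years ≈ 58725 varves.

58725 varves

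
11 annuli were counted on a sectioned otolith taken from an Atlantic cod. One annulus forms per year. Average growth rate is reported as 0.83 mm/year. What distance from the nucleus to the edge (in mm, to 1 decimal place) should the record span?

9.1 mm

The record spans 11 years at 0.83 mm per year.
Predicted length = 0.83 mm/year × 11 years = 9.1 mm.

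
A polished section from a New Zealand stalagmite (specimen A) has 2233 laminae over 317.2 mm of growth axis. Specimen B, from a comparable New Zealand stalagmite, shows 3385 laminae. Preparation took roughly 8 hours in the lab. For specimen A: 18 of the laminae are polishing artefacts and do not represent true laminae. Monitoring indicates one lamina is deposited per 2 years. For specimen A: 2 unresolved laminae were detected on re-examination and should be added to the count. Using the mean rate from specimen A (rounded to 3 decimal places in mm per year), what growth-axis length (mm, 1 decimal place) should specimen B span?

Specimen A: correcting the raw count gives 2233 − 18 + 2 = 2217 true laminae.
Specimen A: at 2 years per lamina, 2217 × 2 = 4434 years.
A: Mean rate = 317.2 mm / 4434 years ≈ 0.072 mm/year.
Specimen B: multiplying by 2 years per lamina: 3385 × 2 = 6770 years. B's length ≈ 0.072 × 6770 = 487.4 mm.

487.4 mm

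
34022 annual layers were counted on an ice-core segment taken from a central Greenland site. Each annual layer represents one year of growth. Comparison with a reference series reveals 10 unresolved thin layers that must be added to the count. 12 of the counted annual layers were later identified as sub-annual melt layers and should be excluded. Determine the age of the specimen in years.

34020 yr

True annual layer count = 34022 − 12 + 10 = 34020.
One annual layer per year makes the duration 34020 years.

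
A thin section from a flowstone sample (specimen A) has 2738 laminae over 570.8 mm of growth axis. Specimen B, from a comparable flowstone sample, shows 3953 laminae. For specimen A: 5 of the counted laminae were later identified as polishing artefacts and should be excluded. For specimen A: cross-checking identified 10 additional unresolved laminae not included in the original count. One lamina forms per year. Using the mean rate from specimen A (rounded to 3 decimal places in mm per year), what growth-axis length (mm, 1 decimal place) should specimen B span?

Specimen A: after corrections the count is 2738 − 5 + 10 = 2743 laminae.
A: Mean rate = 570.8 mm / 2743 years ≈ 0.208 mm/yr.
Length of B = 0.208 × 3953 = 822.2 mm.

822.2 mm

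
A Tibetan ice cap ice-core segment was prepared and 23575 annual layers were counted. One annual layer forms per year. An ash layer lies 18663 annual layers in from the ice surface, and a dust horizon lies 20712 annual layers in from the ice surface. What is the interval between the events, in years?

2049 yr

20712 − 18663 = 2049 annual layers lie between the two events.
That is 2049 years at one annual layer per year.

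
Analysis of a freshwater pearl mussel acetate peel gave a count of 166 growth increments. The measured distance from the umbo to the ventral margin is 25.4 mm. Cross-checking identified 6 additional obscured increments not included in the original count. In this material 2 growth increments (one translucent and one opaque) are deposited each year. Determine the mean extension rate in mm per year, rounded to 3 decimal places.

0.295 mm per year

True growth increment count = 166 + 6 = 172.
172 growth increments at 2 per year is 172 / 2 = 86 years.
Mean rate = 25.4 mm / 86 years ≈ 0.295 mm per year.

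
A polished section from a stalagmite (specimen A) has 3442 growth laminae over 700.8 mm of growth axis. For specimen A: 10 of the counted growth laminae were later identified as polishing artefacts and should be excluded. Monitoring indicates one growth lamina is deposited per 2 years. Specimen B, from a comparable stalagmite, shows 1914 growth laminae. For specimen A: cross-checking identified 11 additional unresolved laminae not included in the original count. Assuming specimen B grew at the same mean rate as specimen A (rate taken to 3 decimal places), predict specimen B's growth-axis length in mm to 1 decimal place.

Specimen A: after corrections the count is 3442 − 10 + 11 = 3443 growth laminae.
Specimen A: multiplying by 2 years per growth lamina: 3443 × 2 = 6886 years.
A: Extension rate ≈ 700.8 / 6886 = 0.102 mm per year.
Specimen B: at 2 years per growth lamina, 1914 × 2 = 3828 years. B's length ≈ 0.102 × 3828 = 390.5 mm.

390.5 mm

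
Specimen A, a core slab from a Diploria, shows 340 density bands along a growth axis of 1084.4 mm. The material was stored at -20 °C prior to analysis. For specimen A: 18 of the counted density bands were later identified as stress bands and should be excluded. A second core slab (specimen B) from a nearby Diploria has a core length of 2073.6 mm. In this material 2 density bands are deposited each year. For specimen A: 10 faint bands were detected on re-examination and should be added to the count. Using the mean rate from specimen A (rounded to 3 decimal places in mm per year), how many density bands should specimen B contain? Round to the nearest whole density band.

635 density bands

Specimen A: true density band count = 340 − 18 + 10 = 332.
Specimen A: with 2 density bands per year, 332 / 2 = 166 years.
A: Extension rate ≈ 1084.4 / 166 = 6.533 mm/yr.
Specimen B: 2073.6 mm / 6.533 mm per year = 317.40 years; at 2 density bands per year that is 317.40 × 2 ≈ 635 density bands.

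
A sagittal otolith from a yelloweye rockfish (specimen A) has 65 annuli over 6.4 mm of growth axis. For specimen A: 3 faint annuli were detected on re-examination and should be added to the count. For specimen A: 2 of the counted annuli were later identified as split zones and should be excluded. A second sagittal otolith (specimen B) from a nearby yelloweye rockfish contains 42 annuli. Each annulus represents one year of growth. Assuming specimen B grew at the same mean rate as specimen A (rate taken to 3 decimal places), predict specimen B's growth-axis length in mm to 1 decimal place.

4.1 mm

Specimen A: correcting the raw count gives 65 − 2 + 3 = 66 true annuli.
A: Extension rate ≈ 6.4 / 66 = 0.097 mm/year.
For B, 0.097 mm/year × 42 years = 4.1 mm.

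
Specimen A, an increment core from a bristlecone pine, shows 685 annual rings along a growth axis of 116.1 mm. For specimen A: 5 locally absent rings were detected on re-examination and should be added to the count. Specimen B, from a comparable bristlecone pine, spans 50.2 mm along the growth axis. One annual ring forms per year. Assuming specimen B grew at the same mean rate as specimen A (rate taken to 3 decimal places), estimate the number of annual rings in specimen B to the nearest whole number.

299 annual rings

Specimen A: adjusted count: 685 + 5 = 690 annual rings.
A: 116.1 mm over 690 years gives 116.1 / 690 ≈ 0.168 mm per year.
B spans 50.2 / 0.168 = 298.81 years ≈ 299 annual rings.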